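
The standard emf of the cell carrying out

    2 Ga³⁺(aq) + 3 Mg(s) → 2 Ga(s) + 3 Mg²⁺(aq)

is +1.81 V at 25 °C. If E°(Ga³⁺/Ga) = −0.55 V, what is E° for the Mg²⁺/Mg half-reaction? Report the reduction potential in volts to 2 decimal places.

In the reaction as written the Ga³⁺/Ga couple is reduced (cathode) and Mg²⁺/Mg is oxidized (anode), so E°cell = E°(Ga³⁺/Ga) − E°(Mg²⁺/Mg).
E°(Mg²⁺/Mg) = E°(cathode) − E°cell = −0.55 − (+1.81) = −2.36 V.

−2.36 V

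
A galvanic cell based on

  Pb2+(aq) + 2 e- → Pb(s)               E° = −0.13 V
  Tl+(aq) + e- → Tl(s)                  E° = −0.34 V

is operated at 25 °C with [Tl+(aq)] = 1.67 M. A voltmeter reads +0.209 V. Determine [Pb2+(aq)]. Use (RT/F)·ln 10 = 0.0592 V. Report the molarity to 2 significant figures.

With Pb²⁺/Pb at the cathode and Tl⁺/Tl at the anode, E°cell = −0.13 − (−0.34) = +0.21 V (n = 2).
From the Nernst equation, log Q = n(E° − E)/0.0592 = 2·(+0.21 − (+0.209))/0.0592 = 0.034.
For Pb2+(aq) + 2 Tl(s) → Pb(s) + 2 Tl+(aq), the reaction quotient is Q = [Tl+(aq)]^2 / [Pb2+(aq)].
Isolating [Pb2+(aq)] in Q = 10^{0.034} yields log [Pb2+(aq)] = 0.411, i.e. 2.6 M.

2.6 M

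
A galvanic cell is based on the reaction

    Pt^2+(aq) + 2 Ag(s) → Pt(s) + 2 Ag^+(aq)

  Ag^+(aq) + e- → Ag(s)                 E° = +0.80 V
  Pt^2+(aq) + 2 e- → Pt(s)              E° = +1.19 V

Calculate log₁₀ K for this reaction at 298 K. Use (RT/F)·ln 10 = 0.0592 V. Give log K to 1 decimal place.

log K = 13.2

The Pt²⁺/Pt couple is reduced (cathode); E°cell = +1.19 − (+0.80) = +0.39 V with n = 2.
At equilibrium E = 0, so log K = nE°cell / 0.0592 = (2)(+0.39) / 0.0592 = 13.2.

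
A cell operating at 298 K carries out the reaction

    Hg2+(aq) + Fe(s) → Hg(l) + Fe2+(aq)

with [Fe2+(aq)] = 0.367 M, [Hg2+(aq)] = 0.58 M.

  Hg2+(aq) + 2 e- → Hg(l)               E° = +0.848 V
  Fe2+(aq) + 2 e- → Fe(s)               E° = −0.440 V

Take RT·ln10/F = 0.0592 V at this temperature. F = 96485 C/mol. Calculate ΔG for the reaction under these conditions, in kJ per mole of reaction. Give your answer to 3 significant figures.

The standard cell potential is +0.848 − (−0.440) = +1.288 V, with n = 2 electrons in the balanced equation.
The reaction quotient is [Fe2+(aq)] / [Hg2+(aq)] = 0.633; by Nernst, E = +1.288 − (0.0592/2)(−0.199) = +1.2939 V.
ΔG = −nFE = −(2)(96485)(+1.2939) J/mol = −250 kJ/mol.

−250 kJ/mol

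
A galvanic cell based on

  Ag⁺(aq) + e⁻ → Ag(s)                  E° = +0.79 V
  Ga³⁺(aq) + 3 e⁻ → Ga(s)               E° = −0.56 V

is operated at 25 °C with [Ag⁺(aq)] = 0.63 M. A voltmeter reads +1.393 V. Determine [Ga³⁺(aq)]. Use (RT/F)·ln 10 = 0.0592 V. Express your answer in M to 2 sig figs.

Ag⁺/Ag is the cathode (higher E°); E°cell = +0.79 − (−0.56) = +1.35 V with n = 3.
Since E = E° − (0.0592/n)·log Q, log Q = n(E° − E)/0.0592 = −2.179.
Balancing electrons gives 3 Ag⁺(aq) + Ga(s) → 3 Ag(s) + Ga³⁺(aq); thus Q = [Ga³⁺(aq)] / [Ag⁺(aq)]^3.
Solving for the unknown gives log [Ga³⁺(aq)] = −2.781, so [Ga³⁺(aq)] ≈ 0.0017 M.

0.0017 M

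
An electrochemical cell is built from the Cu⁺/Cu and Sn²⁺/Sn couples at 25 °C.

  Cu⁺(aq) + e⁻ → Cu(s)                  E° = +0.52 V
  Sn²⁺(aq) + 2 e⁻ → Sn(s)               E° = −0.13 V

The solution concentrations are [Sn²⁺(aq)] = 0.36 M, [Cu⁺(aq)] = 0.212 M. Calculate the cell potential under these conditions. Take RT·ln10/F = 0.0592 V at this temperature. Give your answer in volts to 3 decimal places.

Since E°(Cu⁺/Cu) > E°(Sn²⁺/Sn), Cu⁺/Cu serves as the cathode.
The standard potential is +0.52 − (−0.13) = +0.65 V and the balanced reaction transfers n = 2 electrons.
The balanced reaction is 2 Cu⁺(aq) + Sn(s) → 2 Cu(s) + Sn²⁺(aq), so Q = [Sn²⁺(aq)] / [Cu⁺(aq)]^2 = 8.01 and log Q = 0.904.
By the Nernst equation, E = +0.65 − (0.0592/2)·(0.904) = +0.623 V.

+0.623 V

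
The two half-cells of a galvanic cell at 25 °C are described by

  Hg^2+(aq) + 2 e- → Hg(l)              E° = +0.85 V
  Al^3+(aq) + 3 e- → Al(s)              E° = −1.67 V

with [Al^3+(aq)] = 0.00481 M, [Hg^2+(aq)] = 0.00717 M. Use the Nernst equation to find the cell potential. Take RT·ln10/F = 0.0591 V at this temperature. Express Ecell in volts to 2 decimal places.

Hg²⁺/Hg is reduced (cathode, E° = +0.85 V) and Al³⁺/Al is oxidized (anode).
E°cell = E°cat − E°an = +0.85 − (−1.67) = +2.52 V; n = 6.
Balancing gives 3 Hg^2+(aq) + 2 Al(s) → 3 Hg(l) + 2 Al^3+(aq); hence Q = [Al^3+(aq)]^2 / [Hg^2+(aq)]^3 = 62.8 (log Q = 1.798).
By the Nernst equation, E = +2.52 − (0.0591/6)·(1.798) = +2.50 V.

+2.50 V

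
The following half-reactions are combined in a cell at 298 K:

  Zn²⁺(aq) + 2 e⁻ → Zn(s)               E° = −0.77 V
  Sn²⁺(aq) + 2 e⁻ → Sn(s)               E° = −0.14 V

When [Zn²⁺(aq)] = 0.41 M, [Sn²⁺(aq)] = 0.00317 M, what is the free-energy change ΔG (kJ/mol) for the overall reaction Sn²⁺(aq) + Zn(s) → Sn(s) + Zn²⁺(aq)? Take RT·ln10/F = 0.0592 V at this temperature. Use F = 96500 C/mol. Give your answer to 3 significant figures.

−110 kJ/mol

With Sn²⁺/Sn reduced at the cathode, E°cell = −0.14 − (−0.77) = +0.63 V and n = 2.
Here Q = [Zn²⁺(aq)] / [Sn²⁺(aq)] = 129 (log Q = 2.112), giving E = +0.63 − (0.0592/2)·(2.112) = +0.5675 V.
ΔG = −nFE = −(2)(96500)(+0.5675) J/mol = −110 kJ/mol.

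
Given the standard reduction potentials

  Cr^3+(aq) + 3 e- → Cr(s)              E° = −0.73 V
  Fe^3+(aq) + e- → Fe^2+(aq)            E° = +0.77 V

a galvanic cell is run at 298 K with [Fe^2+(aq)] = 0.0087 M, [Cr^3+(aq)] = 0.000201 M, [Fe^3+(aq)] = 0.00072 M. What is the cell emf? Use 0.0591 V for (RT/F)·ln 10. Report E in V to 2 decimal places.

The Fe³⁺/Fe²⁺ couple has the more positive E°, so it is the cathode; Cr³⁺/Cr is the anode.
The standard potential is +0.77 − (−0.73) = +1.50 V and the balanced reaction transfers n = 3 electrons.
The balanced reaction is 3 Fe^3+(aq) + Cr(s) → 3 Fe^2+(aq) + Cr^3+(aq), so Q = ([Fe^2+(aq)]^3·[Cr^3+(aq)]) / [Fe^3+(aq)]^3 = 0.355 and log Q = −0.450.
By the Nernst equation, E = +1.50 − (0.0591/3)·(−0.450) = +1.51 V.

+1.51 V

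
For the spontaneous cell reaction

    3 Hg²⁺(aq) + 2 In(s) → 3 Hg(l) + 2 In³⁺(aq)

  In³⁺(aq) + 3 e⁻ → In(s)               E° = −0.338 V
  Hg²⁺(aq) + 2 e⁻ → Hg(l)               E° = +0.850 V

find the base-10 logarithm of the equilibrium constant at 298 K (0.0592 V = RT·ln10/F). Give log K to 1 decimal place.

log K = 120.4

The Hg²⁺/Hg couple is reduced (cathode); E°cell = +0.850 − (−0.338) = +1.188 V with n = 6.
At equilibrium E = 0, so log K = nE°cell / 0.0592 = (6)(+1.188) / 0.0592 = 120.4.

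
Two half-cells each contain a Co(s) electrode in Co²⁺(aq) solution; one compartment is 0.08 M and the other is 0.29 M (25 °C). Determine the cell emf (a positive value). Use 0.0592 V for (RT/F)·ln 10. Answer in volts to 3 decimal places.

0.017 V

For a concentration cell E°cell = 0, since both electrodes use the same couple.
The compartment with the higher Co²⁺(aq) concentration (0.29 M) acts as the cathode; ions are reduced there and produced at the dilute (0.08 M) anode.
With n = 2, Ecell = −(0.0592/2)·log([dilute]/[conc]) = −(0.0592/2)·log(0.08/0.29) = +0.017 V.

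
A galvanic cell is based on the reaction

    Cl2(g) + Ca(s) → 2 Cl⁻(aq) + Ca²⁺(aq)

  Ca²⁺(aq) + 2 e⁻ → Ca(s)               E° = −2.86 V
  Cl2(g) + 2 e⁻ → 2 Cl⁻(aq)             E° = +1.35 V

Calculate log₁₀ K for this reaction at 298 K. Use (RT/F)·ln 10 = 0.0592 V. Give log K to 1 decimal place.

The Cl₂/Cl⁻ couple is reduced (cathode); E°cell = +1.35 − (−2.86) = +4.21 V with n = 2.
At equilibrium E = 0, so log K = nE°cell / 0.0592 = (2)(+4.21) / 0.0592 = 142.2.

log K = 142.2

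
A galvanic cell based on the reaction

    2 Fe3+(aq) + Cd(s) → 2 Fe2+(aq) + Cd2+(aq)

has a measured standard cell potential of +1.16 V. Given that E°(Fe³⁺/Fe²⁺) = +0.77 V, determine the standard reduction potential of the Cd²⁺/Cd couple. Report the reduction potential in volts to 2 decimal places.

In the reaction as written the Fe³⁺/Fe²⁺ couple is reduced (cathode) and Cd²⁺/Cd is oxidized (anode), so E°cell = E°(Fe³⁺/Fe²⁺) − E°(Cd²⁺/Cd).
E°(Cd²⁺/Cd) = E°(cathode) − E°cell = +0.77 − (+1.16) = −0.39 V.

−0.39 V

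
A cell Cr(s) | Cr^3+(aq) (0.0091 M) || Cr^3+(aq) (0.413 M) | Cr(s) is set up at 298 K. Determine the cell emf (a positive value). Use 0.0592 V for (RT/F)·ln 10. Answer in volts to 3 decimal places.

0.033 V

For a concentration cell E°cell = 0, since both electrodes use the same couple.
The compartment with the higher Cr^3+(aq) concentration (0.413 M) acts as the cathode; ions are reduced there and produced at the dilute (0.0091 M) anode.
With n = 3, Ecell = −(0.0592/3)·log([dilute]/[conc]) = −(0.0592/3)·log(0.0091/0.413) = +0.033 V.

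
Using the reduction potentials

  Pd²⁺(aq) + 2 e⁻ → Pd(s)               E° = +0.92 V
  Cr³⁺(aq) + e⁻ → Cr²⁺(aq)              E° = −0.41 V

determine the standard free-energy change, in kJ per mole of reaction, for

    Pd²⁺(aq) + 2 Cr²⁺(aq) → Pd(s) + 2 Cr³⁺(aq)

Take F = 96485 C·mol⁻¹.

In the reaction as written Pd²⁺(aq) is reduced, so the Pd²⁺/Pd couple is the cathode and Cr³⁺/Cr²⁺ is the anode.
E°cell = +0.92 − (−0.41) = +1.33 V; balancing electrons gives n = 2.
ΔG° = −nFE°cell = −(2)(96485)(+1.33) J/mol = −257 kJ/mol.

−257 kJ/mol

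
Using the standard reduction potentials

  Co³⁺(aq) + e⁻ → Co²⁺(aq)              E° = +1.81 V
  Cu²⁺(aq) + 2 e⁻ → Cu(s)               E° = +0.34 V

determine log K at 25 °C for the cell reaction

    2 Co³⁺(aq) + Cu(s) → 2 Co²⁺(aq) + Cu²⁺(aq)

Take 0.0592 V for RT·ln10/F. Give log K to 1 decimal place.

The Co³⁺/Co²⁺ couple is reduced (cathode); E°cell = +1.81 − (+0.34) = +1.47 V with n = 2.
At equilibrium E = 0, so log K = nE°cell / 0.0592 = (2)(+1.47) / 0.0592 = 49.7.

log K = 49.7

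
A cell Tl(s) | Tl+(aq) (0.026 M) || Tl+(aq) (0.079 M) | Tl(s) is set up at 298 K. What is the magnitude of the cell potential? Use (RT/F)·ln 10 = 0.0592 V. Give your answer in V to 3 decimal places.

For a concentration cell E°cell = 0, since both electrodes use the same couple.
The compartment with the higher Tl+(aq) concentration (0.079 M) acts as the cathode; ions are reduced there and produced at the dilute (0.026 M) anode.
With n = 1, Ecell = −(0.0592/1)·log([dilute]/[conc]) = −(0.0592/1)·log(0.026/0.079) = +0.029 V.

0.029 V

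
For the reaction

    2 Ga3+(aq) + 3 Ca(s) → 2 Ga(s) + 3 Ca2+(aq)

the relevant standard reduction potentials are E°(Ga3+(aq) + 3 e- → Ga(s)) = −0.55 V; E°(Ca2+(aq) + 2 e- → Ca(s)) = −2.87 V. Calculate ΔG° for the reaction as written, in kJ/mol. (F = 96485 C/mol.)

−1343 kJ/mol

In the reaction as written Ga3+(aq) is reduced, so the Ga³⁺/Ga couple is the cathode and Ca²⁺/Ca is the anode.
E°cell = −0.55 − (−2.87) = +2.32 V; balancing electrons gives n = 6.
ΔG° = −nFE°cell = −(6)(96485)(+2.32) J/mol = −1343 kJ/mol.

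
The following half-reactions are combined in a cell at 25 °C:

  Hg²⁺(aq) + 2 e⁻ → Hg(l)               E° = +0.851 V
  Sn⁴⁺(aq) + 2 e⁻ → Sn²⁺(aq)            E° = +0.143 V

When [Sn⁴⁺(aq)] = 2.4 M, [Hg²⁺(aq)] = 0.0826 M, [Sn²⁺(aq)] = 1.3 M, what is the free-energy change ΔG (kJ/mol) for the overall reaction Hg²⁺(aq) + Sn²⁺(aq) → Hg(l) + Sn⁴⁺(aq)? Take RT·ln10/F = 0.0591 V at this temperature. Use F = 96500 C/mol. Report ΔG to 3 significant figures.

−129 kJ/mol

The standard cell potential is +0.851 − (+0.143) = +0.708 V, with n = 2 electrons in the balanced equation.
Here Q = [Sn⁴⁺(aq)] / ([Hg²⁺(aq)]·[Sn²⁺(aq)]) = 22.4 (log Q = 1.349), giving E = +0.708 − (0.0591/2)·(1.349) = +0.6681 V.
Then ΔG = −nFE = −2 × 96500 × +0.6681 J/mol = −129 kJ/mol.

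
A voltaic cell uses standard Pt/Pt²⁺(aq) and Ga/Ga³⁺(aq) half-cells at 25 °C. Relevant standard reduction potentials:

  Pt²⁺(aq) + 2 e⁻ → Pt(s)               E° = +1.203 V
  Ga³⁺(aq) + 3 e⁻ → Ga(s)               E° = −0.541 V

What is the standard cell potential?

The Pt²⁺/Pt couple has the higher E°, so Pt ion is reduced (cathode) and Ga is oxidized (anode).
E°cell = E°(cathode) − E°(anode) = +1.203 − (−0.541) = +1.744 V.

+1.744 V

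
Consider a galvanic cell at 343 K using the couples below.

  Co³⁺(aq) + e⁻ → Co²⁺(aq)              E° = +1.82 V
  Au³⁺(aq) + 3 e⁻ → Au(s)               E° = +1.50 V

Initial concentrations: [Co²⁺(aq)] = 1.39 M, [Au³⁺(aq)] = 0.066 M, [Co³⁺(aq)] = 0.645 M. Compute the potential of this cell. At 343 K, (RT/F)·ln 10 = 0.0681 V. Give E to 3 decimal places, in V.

+0.324 V

Since E°(Co³⁺/Co²⁺) > E°(Au³⁺/Au), Co³⁺/Co²⁺ serves as the cathode.
E°cell = E°cat − E°an = +1.82 − (+1.50) = +0.32 V; n = 3.
The balanced reaction is 3 Co³⁺(aq) + Au(s) → 3 Co²⁺(aq) + Au³⁺(aq), so Q = ([Co²⁺(aq)]^3·[Au³⁺(aq)]) / [Co³⁺(aq)]^3 = 0.661 and log Q = −0.180.
By the Nernst equation, E = +0.32 − (0.0681/3)·(−0.180) = +0.324 V.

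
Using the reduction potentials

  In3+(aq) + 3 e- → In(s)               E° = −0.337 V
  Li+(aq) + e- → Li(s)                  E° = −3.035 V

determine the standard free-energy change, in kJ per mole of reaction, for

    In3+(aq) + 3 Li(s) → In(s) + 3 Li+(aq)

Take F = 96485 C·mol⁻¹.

In the reaction as written In3+(aq) is reduced, so the In³⁺/In couple is the cathode and Li⁺/Li is the anode.
E°cell = −0.337 − (−3.035) = +2.698 V; balancing electrons gives n = 3.
ΔG° = −nFE°cell = −(3)(96485)(+2.698) J/mol = −781 kJ/mol.

−781 kJ/mol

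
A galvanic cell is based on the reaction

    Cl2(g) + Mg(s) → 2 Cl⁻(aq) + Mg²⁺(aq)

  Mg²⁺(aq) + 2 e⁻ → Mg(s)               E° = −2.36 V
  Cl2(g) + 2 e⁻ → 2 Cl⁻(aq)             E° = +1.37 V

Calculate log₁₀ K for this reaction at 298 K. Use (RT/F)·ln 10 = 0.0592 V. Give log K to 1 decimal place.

log K = 126.0

The Cl₂/Cl⁻ couple is reduced (cathode); E°cell = +1.37 − (−2.36) = +3.73 V with n = 2.
At equilibrium E = 0, so log K = nE°cell / 0.0592 = (2)(+3.73) / 0.0592 = 126.0.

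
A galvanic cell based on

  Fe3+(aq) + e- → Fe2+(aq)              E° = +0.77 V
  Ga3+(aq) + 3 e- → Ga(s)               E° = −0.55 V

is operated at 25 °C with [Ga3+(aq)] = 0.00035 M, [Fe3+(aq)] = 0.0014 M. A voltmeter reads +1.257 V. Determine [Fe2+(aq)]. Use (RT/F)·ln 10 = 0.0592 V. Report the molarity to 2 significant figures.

With Fe³⁺/Fe²⁺ at the cathode and Ga³⁺/Ga at the anode, E°cell = +0.77 − (−0.55) = +1.32 V (n = 3).
From the Nernst equation, log Q = n(E° − E)/0.0592 = 3·(+1.32 − (+1.257))/0.0592 = 3.193.
Balancing electrons gives 3 Fe3+(aq) + Ga(s) → 3 Fe2+(aq) + Ga3+(aq); thus Q = ([Fe2+(aq)]^3·[Ga3+(aq)]) / [Fe3+(aq)]^3.
Solving for the unknown gives log [Fe2+(aq)] = −0.638, so [Fe2+(aq)] ≈ 0.23 M.

0.23 M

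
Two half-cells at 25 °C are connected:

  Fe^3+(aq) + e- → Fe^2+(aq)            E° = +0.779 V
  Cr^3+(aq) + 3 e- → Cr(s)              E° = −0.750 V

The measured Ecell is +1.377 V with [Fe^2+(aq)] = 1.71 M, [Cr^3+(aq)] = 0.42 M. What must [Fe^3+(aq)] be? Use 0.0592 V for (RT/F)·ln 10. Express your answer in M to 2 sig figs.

0.0035 M

The Fe³⁺/Fe²⁺ couple has the larger reduction potential, so it is the cathode: E°cell = +0.779 − (−0.750) = +1.529 V and n = 3.
Since E = E° − (0.0592/n)·log Q, log Q = n(E° − E)/0.0592 = 7.703.
Balancing electrons gives 3 Fe^3+(aq) + Cr(s) → 3 Fe^2+(aq) + Cr^3+(aq); thus Q = ([Fe^2+(aq)]^3·[Cr^3+(aq)]) / [Fe^3+(aq)]^3.
Isolating [Fe^3+(aq)] in Q = 10^{7.703} yields log [Fe^3+(aq)] = −2.460, i.e. 0.0035 M.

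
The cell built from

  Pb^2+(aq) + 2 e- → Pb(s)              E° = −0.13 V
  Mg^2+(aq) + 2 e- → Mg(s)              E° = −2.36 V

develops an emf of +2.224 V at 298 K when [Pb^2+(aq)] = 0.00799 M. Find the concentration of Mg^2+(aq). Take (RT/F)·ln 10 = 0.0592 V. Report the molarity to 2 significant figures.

0.013 M

The Pb²⁺/Pb couple has the larger reduction potential, so it is the cathode: E°cell = −0.13 − (−2.36) = +2.23 V and n = 2.
Since E = E° − (0.0592/n)·log Q, log Q = n(E° − E)/0.0592 = 0.203.
For Pb^2+(aq) + Mg(s) → Pb(s) + Mg^2+(aq), the reaction quotient is Q = [Mg^2+(aq)] / [Pb^2+(aq)].
Solving for the unknown gives log [Mg^2+(aq)] = −1.894, so [Mg^2+(aq)] ≈ 0.013 M.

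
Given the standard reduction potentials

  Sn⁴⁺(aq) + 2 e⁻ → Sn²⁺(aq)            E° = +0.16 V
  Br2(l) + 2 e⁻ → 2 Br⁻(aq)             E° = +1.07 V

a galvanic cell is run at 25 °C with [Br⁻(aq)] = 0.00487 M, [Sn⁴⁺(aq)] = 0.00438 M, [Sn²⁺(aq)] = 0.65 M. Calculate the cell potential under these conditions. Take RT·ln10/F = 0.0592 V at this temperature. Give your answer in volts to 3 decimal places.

+1.111 V

The Br₂/Br⁻ couple has the more positive E°, so it is the cathode; Sn⁴⁺/Sn²⁺ is the anode.
E°cell = +1.07 − (+0.16) = +0.91 V, with n = 2 electrons transferred.
For the overall reaction Br2(l) + Sn²⁺(aq) → 2 Br⁻(aq) + Sn⁴⁺(aq), Q = ([Br⁻(aq)]^2·[Sn⁴⁺(aq)]) / [Sn²⁺(aq)] = 1.6×10^−7, giving log Q = −6.796.
E = E° − (0.0592/n)·log Q = +0.91 − (0.0592/2)(−6.796) = +1.111 V.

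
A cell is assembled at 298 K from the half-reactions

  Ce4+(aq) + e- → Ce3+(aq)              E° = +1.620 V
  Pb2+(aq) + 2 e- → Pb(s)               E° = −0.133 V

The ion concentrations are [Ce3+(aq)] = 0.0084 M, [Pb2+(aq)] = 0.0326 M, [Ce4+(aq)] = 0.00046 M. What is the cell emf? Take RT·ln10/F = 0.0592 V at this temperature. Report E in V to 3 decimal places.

The Ce⁴⁺/Ce³⁺ couple has the more positive E°, so it is the cathode; Pb²⁺/Pb is the anode.
E°cell = E°cat − E°an = +1.620 − (−0.133) = +1.753 V; n = 2.
The balanced reaction is 2 Ce4+(aq) + Pb(s) → 2 Ce3+(aq) + Pb2+(aq), so Q = ([Ce3+(aq)]^2·[Pb2+(aq)]) / [Ce4+(aq)]^2 = 10.9 and log Q = 1.036.
E = E° − (0.0592/n)·log Q = +1.753 − (0.0592/2)(1.036) = +1.722 V.

+1.722 V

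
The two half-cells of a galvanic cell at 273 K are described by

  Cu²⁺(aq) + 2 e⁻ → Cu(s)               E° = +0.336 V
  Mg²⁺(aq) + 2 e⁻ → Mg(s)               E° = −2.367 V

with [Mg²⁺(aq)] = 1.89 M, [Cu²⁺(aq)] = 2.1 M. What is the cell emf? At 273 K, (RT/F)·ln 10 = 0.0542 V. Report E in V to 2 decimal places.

+2.70 V

The Cu²⁺/Cu couple has the more positive E°, so it is the cathode; Mg²⁺/Mg is the anode.
The standard potential is +0.336 − (−2.367) = +2.703 V and the balanced reaction transfers n = 2 electrons.
For the overall reaction Cu²⁺(aq) + Mg(s) → Cu(s) + Mg²⁺(aq), Q = [Mg²⁺(aq)] / [Cu²⁺(aq)] = 0.9, giving log Q = −0.046.
E = E° − (0.0542/n)·log Q = +2.703 − (0.0542/2)(−0.046) = +2.70 V.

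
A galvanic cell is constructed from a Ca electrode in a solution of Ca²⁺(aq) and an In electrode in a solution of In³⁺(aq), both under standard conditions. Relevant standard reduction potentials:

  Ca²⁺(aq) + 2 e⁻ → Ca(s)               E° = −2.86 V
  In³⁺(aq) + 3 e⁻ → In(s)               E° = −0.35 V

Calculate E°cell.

The In³⁺/In couple has the higher E°, so In ion is reduced (cathode) and Ca is oxidized (anode).
E°cell = E°(cathode) − E°(anode) = −0.35 − (−2.86) = +2.51 V.

+2.51 V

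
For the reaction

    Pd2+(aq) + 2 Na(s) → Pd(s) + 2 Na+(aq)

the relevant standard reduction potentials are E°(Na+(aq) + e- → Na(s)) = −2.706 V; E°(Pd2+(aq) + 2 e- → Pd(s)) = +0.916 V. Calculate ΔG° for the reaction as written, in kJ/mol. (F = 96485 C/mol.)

−699 kJ/mol

In the reaction as written Pd2+(aq) is reduced, so the Pd²⁺/Pd couple is the cathode and Na⁺/Na is the anode.
E°cell = +0.916 − (−2.706) = +3.622 V; balancing electrons gives n = 2.
ΔG° = −nFE°cell = −(2)(96485)(+3.622) J/mol = −699 kJ/mol.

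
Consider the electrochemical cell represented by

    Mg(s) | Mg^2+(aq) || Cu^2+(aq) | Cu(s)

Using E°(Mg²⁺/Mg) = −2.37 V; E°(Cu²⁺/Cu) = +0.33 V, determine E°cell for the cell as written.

+2.70 V

By convention the left-hand electrode in cell notation is the anode (oxidation) and the right-hand electrode is the cathode (reduction).
E°cell = E°(right) − E°(left) = +0.33 − (−2.37) = +2.70 V.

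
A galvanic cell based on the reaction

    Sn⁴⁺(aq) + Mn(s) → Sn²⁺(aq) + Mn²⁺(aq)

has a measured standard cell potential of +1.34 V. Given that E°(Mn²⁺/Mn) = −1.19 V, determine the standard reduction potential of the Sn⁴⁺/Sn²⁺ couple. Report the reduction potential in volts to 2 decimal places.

+0.15 V

In the reaction as written the Sn⁴⁺/Sn²⁺ couple is reduced (cathode) and Mn²⁺/Mn is oxidized (anode), so E°cell = E°(Sn⁴⁺/Sn²⁺) − E°(Mn²⁺/Mn).
E°(Sn⁴⁺/Sn²⁺) = E°cell + E°(anode) = +1.34 + (−1.19) = +0.15 V.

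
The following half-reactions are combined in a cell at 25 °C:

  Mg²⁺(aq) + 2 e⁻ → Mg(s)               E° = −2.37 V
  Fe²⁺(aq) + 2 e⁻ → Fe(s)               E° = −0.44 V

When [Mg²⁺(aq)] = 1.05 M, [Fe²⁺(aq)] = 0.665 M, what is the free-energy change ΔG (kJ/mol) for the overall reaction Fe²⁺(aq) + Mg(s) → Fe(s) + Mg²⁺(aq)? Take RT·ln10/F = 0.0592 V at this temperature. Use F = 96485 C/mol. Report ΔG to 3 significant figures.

−371 kJ/mol

The standard cell potential is −0.44 − (−2.37) = +1.93 V, with n = 2 electrons in the balanced equation.
The reaction quotient is [Mg²⁺(aq)] / [Fe²⁺(aq)] = 1.58; by Nernst, E = +1.93 − (0.0592/2)(0.198) = +1.9241 V.
ΔG = −nFE = −(2)(96485)(+1.9241) J/mol = −371 kJ/mol.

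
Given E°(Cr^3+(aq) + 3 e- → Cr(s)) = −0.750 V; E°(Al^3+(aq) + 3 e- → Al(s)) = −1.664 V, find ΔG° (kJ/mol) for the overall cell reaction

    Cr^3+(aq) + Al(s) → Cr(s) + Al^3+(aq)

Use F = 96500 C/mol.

−265 kJ/mol

In the reaction as written Cr^3+(aq) is reduced, so the Cr³⁺/Cr couple is the cathode and Al³⁺/Al is the anode.
E°cell = −0.750 − (−1.664) = +0.914 V; balancing electrons gives n = 3.
ΔG° = −nFE°cell = −(3)(96500)(+0.914) J/mol = −265 kJ/mol.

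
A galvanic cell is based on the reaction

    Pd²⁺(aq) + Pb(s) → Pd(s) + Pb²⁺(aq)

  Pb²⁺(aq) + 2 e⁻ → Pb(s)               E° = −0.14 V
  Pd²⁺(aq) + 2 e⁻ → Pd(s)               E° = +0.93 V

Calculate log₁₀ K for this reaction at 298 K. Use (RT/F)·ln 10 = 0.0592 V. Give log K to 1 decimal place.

log K = 36.1

The Pd²⁺/Pd couple is reduced (cathode); E°cell = +0.93 − (−0.14) = +1.07 V with n = 2.
At equilibrium E = 0, so log K = nE°cell / 0.0592 = (2)(+1.07) / 0.0592 = 36.1.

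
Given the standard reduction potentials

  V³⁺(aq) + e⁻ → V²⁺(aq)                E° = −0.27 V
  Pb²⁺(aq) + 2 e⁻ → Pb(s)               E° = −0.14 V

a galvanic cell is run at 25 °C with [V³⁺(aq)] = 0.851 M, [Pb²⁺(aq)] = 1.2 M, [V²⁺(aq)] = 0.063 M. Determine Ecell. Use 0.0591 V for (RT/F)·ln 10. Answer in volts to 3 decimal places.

Pb²⁺/Pb is reduced (cathode, E° = −0.14 V) and V³⁺/V²⁺ is oxidized (anode).
E°cell = E°cat − E°an = −0.14 − (−0.27) = +0.13 V; n = 2.
For the overall reaction Pb²⁺(aq) + 2 V²⁺(aq) → Pb(s) + 2 V³⁺(aq), Q = [V³⁺(aq)]^2 / ([Pb²⁺(aq)]·[V²⁺(aq)]^2) = 152, giving log Q = 2.182.
Applying E = E° − (RT ln10/nF)·log Q gives +0.13 − (0.0591/2)(2.182) = +0.066 V.

+0.066 V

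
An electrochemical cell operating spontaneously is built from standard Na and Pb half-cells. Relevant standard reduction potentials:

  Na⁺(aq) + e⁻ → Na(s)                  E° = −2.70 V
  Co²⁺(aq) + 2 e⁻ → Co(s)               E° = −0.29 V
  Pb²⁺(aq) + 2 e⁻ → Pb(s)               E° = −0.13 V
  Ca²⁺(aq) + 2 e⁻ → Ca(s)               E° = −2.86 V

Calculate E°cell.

+2.57 V

The Pb²⁺/Pb couple has the higher E°, so Pb ion is reduced (cathode) and Na is oxidized (anode).
E°cell = E°(cathode) − E°(anode) = −0.13 − (−2.70) = +2.57 V.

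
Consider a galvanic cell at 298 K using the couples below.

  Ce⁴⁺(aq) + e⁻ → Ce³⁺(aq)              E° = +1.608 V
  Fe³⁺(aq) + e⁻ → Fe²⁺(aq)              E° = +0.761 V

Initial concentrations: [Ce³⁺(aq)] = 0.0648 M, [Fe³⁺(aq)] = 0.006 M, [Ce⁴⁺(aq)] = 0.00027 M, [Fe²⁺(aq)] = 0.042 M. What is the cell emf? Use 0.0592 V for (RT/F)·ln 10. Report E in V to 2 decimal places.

+0.76 V

The Ce⁴⁺/Ce³⁺ couple has the more positive E°, so it is the cathode; Fe³⁺/Fe²⁺ is the anode.
E°cell = +1.608 − (+0.761) = +0.847 V, with n = 1 electron transferred.
For the overall reaction Ce⁴⁺(aq) + Fe²⁺(aq) → Ce³⁺(aq) + Fe³⁺(aq), Q = ([Ce³⁺(aq)]·[Fe³⁺(aq)]) / ([Ce⁴⁺(aq)]·[Fe²⁺(aq)]) = 34.3, giving log Q = 1.535.
E = E° − (0.0592/n)·log Q = +0.847 − (0.0592/1)(1.535) = +0.76 V.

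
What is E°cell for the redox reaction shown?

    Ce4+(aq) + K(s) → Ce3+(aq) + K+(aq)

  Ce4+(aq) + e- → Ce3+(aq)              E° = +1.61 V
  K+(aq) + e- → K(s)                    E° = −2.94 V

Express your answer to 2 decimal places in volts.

+4.55 V

Ce4+(aq) gains electrons, so the Ce⁴⁺/Ce³⁺ couple is the cathode; the K⁺/K couple is the anode.
E°cell = E°(cathode) − E°(anode) = +1.61 − (−2.94) = +4.55 V.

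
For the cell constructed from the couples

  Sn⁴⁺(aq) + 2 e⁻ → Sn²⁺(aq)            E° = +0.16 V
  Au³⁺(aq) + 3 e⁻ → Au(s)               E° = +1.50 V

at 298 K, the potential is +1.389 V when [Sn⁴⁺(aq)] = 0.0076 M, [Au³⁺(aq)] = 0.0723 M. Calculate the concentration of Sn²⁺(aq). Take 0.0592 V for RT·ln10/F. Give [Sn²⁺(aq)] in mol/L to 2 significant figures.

Au³⁺/Au is the cathode (higher E°); E°cell = +1.50 − (+0.16) = +1.34 V with n = 6.
Rearranging E = E° − (0.0592/n)·log Q gives log Q = 6(+1.34 − (+1.389))/0.0592 = −4.966.
Balancing electrons gives 2 Au³⁺(aq) + 3 Sn²⁺(aq) → 2 Au(s) + 3 Sn⁴⁺(aq); thus Q = [Sn⁴⁺(aq)]^3 / ([Au³⁺(aq)]^2·[Sn²⁺(aq)]^3).
Isolating [Sn²⁺(aq)] in Q = 10^{−4.966} yields log [Sn²⁺(aq)] = 0.297, i.e. 2.0 M.

2.0 M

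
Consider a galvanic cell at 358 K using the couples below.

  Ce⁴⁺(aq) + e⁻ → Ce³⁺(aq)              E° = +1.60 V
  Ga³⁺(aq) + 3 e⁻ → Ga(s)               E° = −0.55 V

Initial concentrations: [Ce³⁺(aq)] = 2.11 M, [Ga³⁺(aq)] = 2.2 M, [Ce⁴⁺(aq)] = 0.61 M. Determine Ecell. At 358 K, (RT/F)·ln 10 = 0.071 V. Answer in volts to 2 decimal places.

+2.10 V

Ce⁴⁺/Ce³⁺ is reduced (cathode, E° = +1.60 V) and Ga³⁺/Ga is oxidized (anode).
E°cell = +1.60 − (−0.55) = +2.15 V, with n = 3 electrons transferred.
For the overall reaction 3 Ce⁴⁺(aq) + Ga(s) → 3 Ce³⁺(aq) + Ga³⁺(aq), Q = ([Ce³⁺(aq)]^3·[Ga³⁺(aq)]) / [Ce⁴⁺(aq)]^3 = 91.1, giving log Q = 1.959.
Applying E = E° − (RT ln10/nF)·log Q gives +2.15 − (0.071/3)(1.959) = +2.10 V.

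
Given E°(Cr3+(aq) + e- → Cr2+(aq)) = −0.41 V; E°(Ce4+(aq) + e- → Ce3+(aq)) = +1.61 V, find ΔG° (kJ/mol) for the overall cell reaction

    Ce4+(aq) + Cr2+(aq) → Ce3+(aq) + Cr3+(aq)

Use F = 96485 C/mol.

In the reaction as written Ce4+(aq) is reduced, so the Ce⁴⁺/Ce³⁺ couple is the cathode and Cr³⁺/Cr²⁺ is the anode.
E°cell = +1.61 − (−0.41) = +2.02 V; balancing electrons gives n = 1.
ΔG° = −nFE°cell = −(1)(96485)(+2.02) J/mol = −195 kJ/mol.

−195 kJ/mol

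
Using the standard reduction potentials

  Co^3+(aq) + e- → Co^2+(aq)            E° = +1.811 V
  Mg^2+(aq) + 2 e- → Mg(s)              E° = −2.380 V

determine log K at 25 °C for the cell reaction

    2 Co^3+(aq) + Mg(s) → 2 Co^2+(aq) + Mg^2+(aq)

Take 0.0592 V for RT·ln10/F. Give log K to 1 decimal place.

log K = 141.6

The Co³⁺/Co²⁺ couple is reduced (cathode); E°cell = +1.811 − (−2.380) = +4.191 V with n = 2.
At equilibrium E = 0, so log K = nE°cell / 0.0592 = (2)(+4.191) / 0.0592 = 141.6.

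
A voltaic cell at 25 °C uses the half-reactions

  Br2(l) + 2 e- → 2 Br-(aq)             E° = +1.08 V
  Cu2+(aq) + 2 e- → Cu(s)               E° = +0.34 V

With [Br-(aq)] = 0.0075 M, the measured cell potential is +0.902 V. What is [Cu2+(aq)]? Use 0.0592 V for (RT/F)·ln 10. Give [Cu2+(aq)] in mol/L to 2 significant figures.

0.060 M

Br₂/Br⁻ is the cathode (higher E°); E°cell = +1.08 − (+0.34) = +0.74 V with n = 2.
From the Nernst equation, log Q = n(E° − E)/0.0592 = 2·(+0.74 − (+0.902))/0.0592 = −5.473.
Balancing electrons gives Br2(l) + Cu(s) → 2 Br-(aq) + Cu2+(aq); thus Q = [Br-(aq)]^2·[Cu2+(aq)].
Solving for the unknown gives log [Cu2+(aq)] = −1.223, so [Cu2+(aq)] ≈ 0.060 M.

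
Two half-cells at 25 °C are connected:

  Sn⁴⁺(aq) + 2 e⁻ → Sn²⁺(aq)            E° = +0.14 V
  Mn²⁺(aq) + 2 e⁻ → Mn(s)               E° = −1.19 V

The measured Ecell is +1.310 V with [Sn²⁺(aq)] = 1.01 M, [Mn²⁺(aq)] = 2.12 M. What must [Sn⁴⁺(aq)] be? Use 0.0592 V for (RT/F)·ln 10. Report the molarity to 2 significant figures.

With Sn⁴⁺/Sn²⁺ at the cathode and Mn²⁺/Mn at the anode, E°cell = +0.14 − (−1.19) = +1.33 V (n = 2).
From the Nernst equation, log Q = n(E° − E)/0.0592 = 2·(+1.33 − (+1.310))/0.0592 = 0.676.
Balancing electrons gives Sn⁴⁺(aq) + Mn(s) → Sn²⁺(aq) + Mn²⁺(aq); thus Q = ([Sn²⁺(aq)]·[Mn²⁺(aq)]) / [Sn⁴⁺(aq)].
Substituting the known concentrations and solving, log [Sn⁴⁺(aq)] = −0.345 and [Sn⁴⁺(aq)] = 0.45 M.

0.45 M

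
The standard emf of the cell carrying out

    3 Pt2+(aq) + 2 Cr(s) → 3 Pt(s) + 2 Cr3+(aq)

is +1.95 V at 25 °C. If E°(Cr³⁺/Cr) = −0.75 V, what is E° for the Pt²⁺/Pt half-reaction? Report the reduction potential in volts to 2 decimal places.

+1.20 V

In the reaction as written the Pt²⁺/Pt couple is reduced (cathode) and Cr³⁺/Cr is oxidized (anode), so E°cell = E°(Pt²⁺/Pt) − E°(Cr³⁺/Cr).
E°(Pt²⁺/Pt) = E°cell + E°(anode) = +1.95 + (−0.75) = +1.20 V.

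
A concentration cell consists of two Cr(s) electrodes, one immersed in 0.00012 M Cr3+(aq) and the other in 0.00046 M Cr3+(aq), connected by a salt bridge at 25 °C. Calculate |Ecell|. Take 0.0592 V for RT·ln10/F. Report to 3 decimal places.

0.012 V

For a concentration cell E°cell = 0, since both electrodes use the same couple.
The compartment with the higher Cr3+(aq) concentration (0.00046 M) acts as the cathode; ions are reduced there and produced at the dilute (0.00012 M) anode.
With n = 3, Ecell = −(0.0592/3)·log([dilute]/[conc]) = −(0.0592/3)·log(0.00012/0.00046) = +0.012 V.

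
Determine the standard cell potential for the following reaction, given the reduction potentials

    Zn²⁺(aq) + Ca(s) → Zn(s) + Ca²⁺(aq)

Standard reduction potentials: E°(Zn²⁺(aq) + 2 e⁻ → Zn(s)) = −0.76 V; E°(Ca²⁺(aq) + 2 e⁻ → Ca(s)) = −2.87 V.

+2.11 V

Zn²⁺(aq) gains electrons, so the Zn²⁺/Zn couple is the cathode; the Ca²⁺/Ca couple is the anode.
E°cell = E°(cathode) − E°(anode) = −0.76 − (−2.87) = +2.11 V.
The positive value indicates the reaction is spontaneous as written.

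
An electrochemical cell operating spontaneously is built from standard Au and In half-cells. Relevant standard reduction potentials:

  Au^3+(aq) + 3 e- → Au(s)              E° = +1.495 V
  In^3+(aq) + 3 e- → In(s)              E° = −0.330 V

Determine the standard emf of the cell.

+1.825 V

Of the two couples in this cell, the one with the more positive reduction potential is reduced at the cathode: here that is Au³⁺/Au (+1.495 V); In³⁺/In (−0.330 V) is the anode.
E°cell = E°(cathode) − E°(anode) = +1.495 − (−0.330) = +1.825 V.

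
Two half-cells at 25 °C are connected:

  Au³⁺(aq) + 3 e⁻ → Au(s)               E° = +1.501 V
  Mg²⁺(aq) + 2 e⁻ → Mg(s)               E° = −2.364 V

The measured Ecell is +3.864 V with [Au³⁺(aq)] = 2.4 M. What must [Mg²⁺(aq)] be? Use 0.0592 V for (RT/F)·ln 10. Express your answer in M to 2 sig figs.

1.9 M

The Au³⁺/Au couple has the larger reduction potential, so it is the cathode: E°cell = +1.501 − (−2.364) = +3.865 V and n = 6.
Since E = E° − (0.0592/n)·log Q, log Q = n(E° − E)/0.0592 = 0.101.
The balanced reaction is 2 Au³⁺(aq) + 3 Mg(s) → 2 Au(s) + 3 Mg²⁺(aq), so Q = [Mg²⁺(aq)]^3 / [Au³⁺(aq)]^2.
Solving for the unknown gives log [Mg²⁺(aq)] = 0.287, so [Mg²⁺(aq)] ≈ 1.9 M.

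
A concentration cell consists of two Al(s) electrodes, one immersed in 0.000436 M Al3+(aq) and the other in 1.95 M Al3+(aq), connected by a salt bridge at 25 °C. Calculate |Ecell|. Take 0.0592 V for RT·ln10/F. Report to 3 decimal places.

0.072 V

For a concentration cell E°cell = 0, since both electrodes use the same couple.
The compartment with the higher Al3+(aq) concentration (1.95 M) acts as the cathode; ions are reduced there and produced at the dilute (0.000436 M) anode.
With n = 3, Ecell = −(0.0592/3)·log([dilute]/[conc]) = −(0.0592/3)·log(0.000436/1.95) = +0.072 V.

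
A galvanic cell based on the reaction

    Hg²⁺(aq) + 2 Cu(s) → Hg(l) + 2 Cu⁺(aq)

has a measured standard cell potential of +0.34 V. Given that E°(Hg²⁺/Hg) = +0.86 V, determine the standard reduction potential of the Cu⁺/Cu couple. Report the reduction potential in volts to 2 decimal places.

In the reaction as written the Hg²⁺/Hg couple is reduced (cathode) and Cu⁺/Cu is oxidized (anode), so E°cell = E°(Hg²⁺/Hg) − E°(Cu⁺/Cu).
E°(Cu⁺/Cu) = E°(cathode) − E°cell = +0.86 − (+0.34) = +0.52 V.

+0.52 V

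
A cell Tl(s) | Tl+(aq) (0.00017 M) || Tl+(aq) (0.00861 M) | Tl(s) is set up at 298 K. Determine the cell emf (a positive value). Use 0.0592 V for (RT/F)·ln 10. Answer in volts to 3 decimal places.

0.101 V

For a concentration cell E°cell = 0, since both electrodes use the same couple.
The compartment with the higher Tl+(aq) concentration (0.00861 M) acts as the cathode; ions are reduced there and produced at the dilute (0.00017 M) anode.
With n = 1, Ecell = −(0.0592/1)·log([dilute]/[conc]) = −(0.0592/1)·log(0.00017/0.00861) = +0.101 V.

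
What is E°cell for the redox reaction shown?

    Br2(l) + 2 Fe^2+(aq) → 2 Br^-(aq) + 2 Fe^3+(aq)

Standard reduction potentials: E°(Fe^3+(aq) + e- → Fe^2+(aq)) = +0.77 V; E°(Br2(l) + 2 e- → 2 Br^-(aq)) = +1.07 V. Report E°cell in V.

+0.30 V

Br2(l) gains electrons, so the Br₂/Br⁻ couple is the cathode; the Fe³⁺/Fe²⁺ couple is the anode.
E°cell = E°(cathode) − E°(anode) = +1.07 − (+0.77) = +0.30 V.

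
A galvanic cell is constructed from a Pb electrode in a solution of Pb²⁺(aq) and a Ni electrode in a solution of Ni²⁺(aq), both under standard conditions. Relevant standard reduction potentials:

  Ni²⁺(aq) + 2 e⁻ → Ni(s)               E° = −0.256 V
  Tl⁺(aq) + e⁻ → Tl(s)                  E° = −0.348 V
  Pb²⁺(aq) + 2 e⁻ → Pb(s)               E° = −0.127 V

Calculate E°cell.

The Pb²⁺/Pb couple has the higher E°, so Pb ion is reduced (cathode) and Ni is oxidized (anode).
E°cell = E°(cathode) − E°(anode) = −0.127 − (−0.256) = +0.129 V.

+0.129 V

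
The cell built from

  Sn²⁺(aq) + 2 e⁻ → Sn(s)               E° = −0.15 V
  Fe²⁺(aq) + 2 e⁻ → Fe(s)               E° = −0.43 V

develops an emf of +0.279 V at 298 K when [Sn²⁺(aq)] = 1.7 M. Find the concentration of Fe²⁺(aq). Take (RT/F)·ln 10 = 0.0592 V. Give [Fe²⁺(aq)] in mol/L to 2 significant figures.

Sn²⁺/Sn is the cathode (higher E°); E°cell = −0.15 − (−0.43) = +0.28 V with n = 2.
Rearranging E = E° − (0.0592/n)·log Q gives log Q = 2(+0.28 − (+0.279))/0.0592 = 0.034.
For Sn²⁺(aq) + Fe(s) → Sn(s) + Fe²⁺(aq), the reaction quotient is Q = [Fe²⁺(aq)] / [Sn²⁺(aq)].
Isolating [Fe²⁺(aq)] in Q = 10^{0.034} yields log [Fe²⁺(aq)] = 0.264, i.e. 1.8 M.

1.8 M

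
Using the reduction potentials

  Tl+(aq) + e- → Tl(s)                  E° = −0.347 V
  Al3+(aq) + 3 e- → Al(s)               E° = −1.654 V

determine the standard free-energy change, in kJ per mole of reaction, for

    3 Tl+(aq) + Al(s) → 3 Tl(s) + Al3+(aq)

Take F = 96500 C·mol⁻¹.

In the reaction as written Tl+(aq) is reduced, so the Tl⁺/Tl couple is the cathode and Al³⁺/Al is the anode.
E°cell = −0.347 − (−1.654) = +1.307 V; balancing electrons gives n = 3.
ΔG° = −nFE°cell = −(3)(96500)(+1.307) J/mol = −378 kJ/mol.

−378 kJ/mol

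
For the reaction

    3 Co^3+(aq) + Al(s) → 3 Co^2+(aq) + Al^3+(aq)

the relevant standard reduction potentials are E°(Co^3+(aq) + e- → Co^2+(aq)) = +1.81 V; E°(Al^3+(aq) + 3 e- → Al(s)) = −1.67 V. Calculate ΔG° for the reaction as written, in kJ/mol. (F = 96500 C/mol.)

In the reaction as written Co^3+(aq) is reduced, so the Co³⁺/Co²⁺ couple is the cathode and Al³⁺/Al is the anode.
E°cell = +1.81 − (−1.67) = +3.48 V; balancing electrons gives n = 3.
ΔG° = −nFE°cell = −(3)(96500)(+3.48) J/mol = −1007 kJ/mol.

−1007 kJ/mol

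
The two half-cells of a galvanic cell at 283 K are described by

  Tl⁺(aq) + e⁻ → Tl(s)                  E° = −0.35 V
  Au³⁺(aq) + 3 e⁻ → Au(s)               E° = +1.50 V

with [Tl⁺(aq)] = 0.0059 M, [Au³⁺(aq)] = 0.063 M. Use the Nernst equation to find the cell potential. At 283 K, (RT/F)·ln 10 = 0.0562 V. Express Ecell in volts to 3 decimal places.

+1.953 V

Since E°(Au³⁺/Au) > E°(Tl⁺/Tl), Au³⁺/Au serves as the cathode.
E°cell = E°cat − E°an = +1.50 − (−0.35) = +1.85 V; n = 3.
Balancing gives Au³⁺(aq) + 3 Tl(s) → Au(s) + 3 Tl⁺(aq); hence Q = [Tl⁺(aq)]^3 / [Au³⁺(aq)] = 3.26×10^−6 (log Q = −5.487).
E = E° − (0.0562/n)·log Q = +1.85 − (0.0562/3)(−5.487) = +1.953 V.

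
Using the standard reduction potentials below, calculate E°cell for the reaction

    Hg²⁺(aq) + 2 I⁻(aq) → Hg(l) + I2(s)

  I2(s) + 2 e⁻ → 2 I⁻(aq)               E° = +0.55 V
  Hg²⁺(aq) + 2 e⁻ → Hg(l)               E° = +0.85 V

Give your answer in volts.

+0.30 V

Hg²⁺(aq) gains electrons, so the Hg²⁺/Hg couple is the cathode; the I₂/I⁻ couple is the anode.
E°cell = E°(cathode) − E°(anode) = +0.85 − (+0.55) = +0.30 V.
The positive value indicates the reaction is spontaneous as written.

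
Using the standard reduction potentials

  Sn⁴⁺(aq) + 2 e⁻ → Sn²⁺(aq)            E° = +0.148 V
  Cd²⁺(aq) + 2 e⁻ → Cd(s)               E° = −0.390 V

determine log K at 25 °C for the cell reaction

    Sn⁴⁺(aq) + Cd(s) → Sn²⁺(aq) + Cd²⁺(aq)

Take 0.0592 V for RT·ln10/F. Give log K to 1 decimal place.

The Sn⁴⁺/Sn²⁺ couple is reduced (cathode); E°cell = +0.148 − (−0.390) = +0.538 V with n = 2.
At equilibrium E = 0, so log K = nE°cell / 0.0592 = (2)(+0.538) / 0.0592 = 18.2.

log K = 18.2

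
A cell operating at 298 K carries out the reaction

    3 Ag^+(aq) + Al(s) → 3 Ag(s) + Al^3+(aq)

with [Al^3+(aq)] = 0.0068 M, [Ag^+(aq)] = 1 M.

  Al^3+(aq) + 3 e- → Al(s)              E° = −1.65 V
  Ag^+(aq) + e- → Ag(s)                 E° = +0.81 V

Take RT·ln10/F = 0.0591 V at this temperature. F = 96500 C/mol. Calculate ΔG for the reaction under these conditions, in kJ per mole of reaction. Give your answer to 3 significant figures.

−725 kJ/mol

With Ag⁺/Ag reduced at the cathode, E°cell = +0.81 − (−1.65) = +2.46 V and n = 3.
The reaction quotient is [Al^3+(aq)] / [Ag^+(aq)]^3 = 0.0068; by Nernst, E = +2.46 − (0.0591/3)(−2.167) = +2.5027 V.
Then ΔG = −nFE = −3 × 96500 × +2.5027 J/mol = −725 kJ/mol.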